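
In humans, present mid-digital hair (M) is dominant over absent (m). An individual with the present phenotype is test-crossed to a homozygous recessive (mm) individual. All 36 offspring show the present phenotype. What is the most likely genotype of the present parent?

Test cross: ? × mm
All offspring are present.
If the unknown parent were heterozygous (Mm), about half of 36 offspring would be absent; none are. The unknown parent is most likely homozygous dominant (MM).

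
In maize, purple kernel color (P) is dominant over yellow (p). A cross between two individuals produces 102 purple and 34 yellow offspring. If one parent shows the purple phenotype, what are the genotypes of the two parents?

Observed offspring: 102 purple, 34 yellow
The observed ratio simplifies to 3:1. Yellow (pp) offspring appear, so each parent must contribute one p allele. The parent stated to show purple carries P, so it is Pp. The other parent is then either Pp or pp: Pp × pp would give a 1:1 split, whereas Pp × Pp gives 3:1 — matching the data. So both parents are heterozygous (Pp × Pp).
Parent genotypes: Pp × Pp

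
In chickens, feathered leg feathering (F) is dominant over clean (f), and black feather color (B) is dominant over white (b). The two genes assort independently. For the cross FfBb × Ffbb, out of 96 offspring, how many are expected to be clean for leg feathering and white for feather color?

Dihybrid cross FfBb × Ffbb — consider each gene separately:
leg feathering: Ff × Ff → 1 FF, 2 Ff, 1 ff → 3 F_ : 1 ff (out of 4)
feather color: Bb × bb → 2 Bb, 2 bb → 2 B_ : 2 bb (out of 4)
Looking for: clean (ff) and white (bb)
P(clean) = 1/4, P(white) = 2/4
P(both) = 1/4 × 2/4 = 2/16 = 1/8
Expected count = 1/8 × 96 = 12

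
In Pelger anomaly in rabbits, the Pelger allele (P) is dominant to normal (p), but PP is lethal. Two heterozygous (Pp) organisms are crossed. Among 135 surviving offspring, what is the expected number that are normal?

Cross: Pp × Pp
Punnett square offspring (before lethality): 1 PP, 2 Pp, 1 pp
The PP genotype is lethal (embryos die); surviving offspring: 2 Pp, 1 pp
normal: 1 out of 3 → fraction 1/3
Expected count = 1/3 × 135 = 45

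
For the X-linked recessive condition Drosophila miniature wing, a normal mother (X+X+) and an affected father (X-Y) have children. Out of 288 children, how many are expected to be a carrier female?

Cross: X+X+ × X-Y
Offspring: 2 X+X-, 2 X+Y
Probability of a carrier female: 2/4 = 1/2
Expected count = 1/2 × 288 = 144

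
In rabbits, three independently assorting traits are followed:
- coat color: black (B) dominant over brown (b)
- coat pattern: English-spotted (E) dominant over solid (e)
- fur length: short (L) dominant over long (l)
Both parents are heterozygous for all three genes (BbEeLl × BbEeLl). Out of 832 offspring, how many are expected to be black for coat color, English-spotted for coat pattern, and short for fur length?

Trihybrid cross: BbEeLl × BbEeLl
Each trait segregates independently with a 3:1 phenotypic ratio, so each gene contributes 3/4 (dominant) or 1/4 (recessive).
Target: black (coat color), English-spotted (coat pattern), short (fur length)
Probability = product of independent per-trait probabilities
= 3/4 × 3/4 × 3/4 = 27/64
Expected count = 27/64 × 832 = 351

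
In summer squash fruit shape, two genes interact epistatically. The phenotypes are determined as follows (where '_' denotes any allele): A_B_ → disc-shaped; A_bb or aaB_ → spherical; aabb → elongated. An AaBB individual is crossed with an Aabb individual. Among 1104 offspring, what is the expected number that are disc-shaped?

Cross: AaBB × Aabb — consider each gene separately:
A gene: Aa × Aa → 1 AA, 2 Aa, 1 aa → 3 A_ : 1 aa (out of 4)
B gene: BB × bb → 4 Bb → 4 B_ (out of 4)
Genotype classes (out of 4 × 4 = 16): A_B_ = 3×4 = 12; aaB_ = 1×4 = 4
Apply the phenotype rules: A_B_ (12) → disc-shaped; aaB_ (4) → spherical
Phenotype counts (out of 16): 12 disc-shaped, 4 spherical
disc-shaped: 12 out of 16 → fraction 3/4
Expected count = 3/4 × 1104 = 828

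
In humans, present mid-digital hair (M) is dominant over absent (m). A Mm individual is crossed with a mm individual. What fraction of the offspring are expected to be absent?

Punnett square for Mm × mm:
Offspring genotypes: 2 Mm, 2 mm
present: 2, absent: 2
absent: 2 out of 4
Probability: 2/4 = 1/2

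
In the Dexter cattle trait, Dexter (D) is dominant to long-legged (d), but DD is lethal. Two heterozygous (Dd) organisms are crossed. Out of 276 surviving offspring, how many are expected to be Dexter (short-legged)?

Cross: Dd × Dd
Punnett square offspring (before lethality): 1 DD, 2 Dd, 1 dd
The DD genotype is lethal (embryos die); surviving offspring: 2 Dd, 1 dd
Dexter (short-legged): 2 out of 3 → fraction 2/3
Expected count = 2/3 × 276 = 184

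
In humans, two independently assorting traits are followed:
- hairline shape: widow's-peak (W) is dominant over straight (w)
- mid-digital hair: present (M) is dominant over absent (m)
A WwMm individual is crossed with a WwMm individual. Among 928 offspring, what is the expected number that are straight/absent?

Dihybrid cross WwMm × WwMm — consider each gene separately:
hairline shape: Ww × Ww → 1 WW, 2 Ww, 1 ww → 3 W_ : 1 ww (out of 4)
mid-digital hair: Mm × Mm → 1 MM, 2 Mm, 1 mm → 3 M_ : 1 mm (out of 4)
Combine (counts out of 4 × 4 = 16): widow's-peak/present (W_M_) = 3×3 = 9; widow's-peak/absent (W_mm) = 3×1 = 3; straight/present (wwM_) = 1×3 = 3; straight/absent (wwmm) = 1×1 = 1
Phenotype counts (out of 16): 9 widow's-peak/present, 3 widow's-peak/absent, 3 straight/present, 1 straight/absent
straight/absent: 1 out of 16 → fraction 1/16
Expected count = 1/16 × 928 = 58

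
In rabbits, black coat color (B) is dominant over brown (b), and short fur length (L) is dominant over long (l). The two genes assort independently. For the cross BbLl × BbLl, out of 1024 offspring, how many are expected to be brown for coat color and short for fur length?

Dihybrid cross BbLl × BbLl — consider each gene separately:
coat color: Bb × Bb → 1 BB, 2 Bb, 1 bb → 3 B_ : 1 bb (out of 4)
fur length: Ll × Ll → 1 LL, 2 Ll, 1 ll → 3 L_ : 1 ll (out of 4)
Looking for: brown (bb) and short (L_)
P(brown) = 1/4, P(short) = 3/4
P(both) = 1/4 × 3/4 = 3/16
Expected count = 3/16 × 1024 = 192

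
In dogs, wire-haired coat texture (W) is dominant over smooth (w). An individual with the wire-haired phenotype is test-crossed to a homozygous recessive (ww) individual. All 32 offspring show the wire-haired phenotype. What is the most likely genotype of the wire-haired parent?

Test cross: ? × ww
All offspring are wire-haired.
If the unknown parent were heterozygous (Ww), about half of 32 offspring would be smooth; none are. The unknown parent is most likely homozygous dominant (WW).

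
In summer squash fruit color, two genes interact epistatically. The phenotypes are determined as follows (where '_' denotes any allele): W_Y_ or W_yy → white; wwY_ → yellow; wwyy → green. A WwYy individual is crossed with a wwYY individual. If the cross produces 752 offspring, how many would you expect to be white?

Cross: WwYy × wwYY — consider each gene separately:
W gene: Ww × ww → 2 Ww, 2 ww → 2 W_ : 2 ww (out of 4)
Y gene: Yy × YY → 2 YY, 2 Yy → 4 Y_ (out of 4)
Genotype classes (out of 4 × 4 = 16): W_Y_ = 2×4 = 8; wwY_ = 2×4 = 8
Apply the phenotype rules: W_Y_ (8) → white; wwY_ (8) → yellow
Phenotype counts (out of 16): 8 white, 8 yellow
white: 8 out of 16 → fraction 1/2
Expected count = 1/2 × 752 = 376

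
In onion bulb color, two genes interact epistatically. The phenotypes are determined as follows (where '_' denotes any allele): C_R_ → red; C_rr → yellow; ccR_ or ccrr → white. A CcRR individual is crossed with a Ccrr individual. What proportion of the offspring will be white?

Cross: CcRR × Ccrr — consider each gene separately:
C gene: Cc × Cc → 1 CC, 2 Cc, 1 cc → 3 C_ : 1 cc (out of 4)
R gene: RR × rr → 4 Rr → 4 R_ (out of 4)
Genotype classes (out of 4 × 4 = 16): C_R_ = 3×4 = 12; ccR_ = 1×4 = 4
Apply the phenotype rules: C_R_ (12) → red; ccR_ (4) → white
Phenotype counts (out of 16): 12 red, 4 white
white: 4 out of 16
Probability: 4/16 = 1/4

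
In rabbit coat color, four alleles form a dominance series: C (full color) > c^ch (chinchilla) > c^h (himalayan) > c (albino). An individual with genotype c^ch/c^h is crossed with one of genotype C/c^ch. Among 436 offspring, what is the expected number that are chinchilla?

Cross: c^ch/c^h × C/c^ch
Allele dominance: C > c^ch > c^h > c
Offspring genotypes: 1 C/c^ch, 1 c^ch/c^ch, 1 C/c^h, 1 c^ch/c^h
Phenotype counts: 2 full color, 2 chinchilla
chinchilla: 2 out of 4 → fraction 1/2
Expected count = 1/2 × 436 = 218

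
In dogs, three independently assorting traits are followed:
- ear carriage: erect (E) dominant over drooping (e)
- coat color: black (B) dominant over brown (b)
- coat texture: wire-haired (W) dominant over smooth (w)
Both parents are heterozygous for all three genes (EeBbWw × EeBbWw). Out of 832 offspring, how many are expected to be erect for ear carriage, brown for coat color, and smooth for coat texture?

Trihybrid cross: EeBbWw × EeBbWw
Each trait segregates independently with a 3:1 phenotypic ratio, so each gene contributes 3/4 (dominant) or 1/4 (recessive).
Target: erect (ear carriage), brown (coat color), smooth (coat texture)
Probability = product of independent per-trait probabilities
= 3/4 × 1/4 × 1/4 = 3/64
Expected count = 3/64 × 832 = 39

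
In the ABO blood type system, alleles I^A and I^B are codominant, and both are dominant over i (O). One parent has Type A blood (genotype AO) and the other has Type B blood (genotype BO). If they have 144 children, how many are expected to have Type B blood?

Cross: AO × BO
Possible offspring genotypes: 1 AB, 1 AO, 1 BO, 1 OO
Blood type counts: 1 Type AB, 1 Type A, 1 Type B, 1 Type O
Probability of Type B: 1/4
Expected count = 1/4 × 144 = 36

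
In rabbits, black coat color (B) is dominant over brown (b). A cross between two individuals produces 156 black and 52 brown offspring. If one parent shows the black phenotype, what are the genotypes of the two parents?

Observed offspring: 156 black, 52 brown
The observed ratio simplifies to 3:1. Brown (bb) offspring appear, so each parent must contribute one b allele. The parent stated to show black carries B, so it is Bb. The other parent is then either Bb or bb: Bb × bb would give a 1:1 split, whereas Bb × Bb gives 3:1 — matching the data. So both parents are heterozygous (Bb × Bb).
Parent genotypes: Bb × Bb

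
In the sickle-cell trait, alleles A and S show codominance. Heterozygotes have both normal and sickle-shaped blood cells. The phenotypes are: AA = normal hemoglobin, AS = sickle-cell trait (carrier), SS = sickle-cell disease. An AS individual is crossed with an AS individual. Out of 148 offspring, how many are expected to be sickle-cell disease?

Punnett square for AS × AS:
Offspring genotypes: 1 AA, 2 AS, 1 SS
Phenotype counts: 1 normal hemoglobin, 2 sickle-cell trait (carrier), 1 sickle-cell disease
sickle-cell disease: 1 out of 4 → fraction 1/4
Expected count = 1/4 × 148 = 37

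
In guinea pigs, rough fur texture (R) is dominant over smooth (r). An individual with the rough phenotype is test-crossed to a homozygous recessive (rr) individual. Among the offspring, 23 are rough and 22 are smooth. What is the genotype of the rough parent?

Test cross: ? × rr
Offspring: 23 rough, 22 smooth — approximately 1:1.
A 1:1 ratio in a test cross indicates the unknown parent is heterozygous (Rr).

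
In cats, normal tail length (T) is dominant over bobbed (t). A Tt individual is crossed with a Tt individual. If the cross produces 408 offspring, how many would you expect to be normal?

Punnett square for Tt × Tt:
Offspring genotypes: 1 TT, 2 Tt, 1 tt
normal: 3, bobbed: 1
normal: 3 out of 4 → fraction 3/4
Expected count = 3/4 × 408 = 306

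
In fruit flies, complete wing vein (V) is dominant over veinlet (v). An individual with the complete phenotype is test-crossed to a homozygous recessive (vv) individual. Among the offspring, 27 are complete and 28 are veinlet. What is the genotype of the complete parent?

Test cross: ? × vv
Offspring: 27 complete, 28 veinlet — approximately 1:1.
A 1:1 ratio in a test cross indicates the unknown parent is heterozygous (Vv).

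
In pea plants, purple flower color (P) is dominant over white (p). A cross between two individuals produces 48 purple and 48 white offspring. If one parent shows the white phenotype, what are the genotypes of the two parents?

Observed offspring: 48 purple, 48 white
The observed ratio simplifies to 1:1. One parent shows white, so its genotype must be pp. A 1:1 offspring split requires the other parent to be heterozygous (Pp).
Parent genotypes: pp × Pp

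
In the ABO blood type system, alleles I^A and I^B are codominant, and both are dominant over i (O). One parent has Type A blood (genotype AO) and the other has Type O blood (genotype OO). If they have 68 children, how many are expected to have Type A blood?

Cross: AO × OO
Possible offspring genotypes: 2 AO, 2 OO
Blood type counts: 2 Type A, 2 Type O
Probability of Type A: 2/4 = 1/2
Expected count = 1/2 × 68 = 34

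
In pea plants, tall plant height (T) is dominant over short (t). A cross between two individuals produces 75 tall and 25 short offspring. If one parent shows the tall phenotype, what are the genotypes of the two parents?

Observed offspring: 75 tall, 25 short
The observed ratio simplifies to 3:1. Short (tt) offspring appear, so each parent must contribute one t allele. The parent stated to show tall carries T, so it is Tt. The other parent is then either Tt or tt: Tt × tt would give a 1:1 split, whereas Tt × Tt gives 3:1 — matching the data. So both parents are heterozygous (Tt × Tt).
Parent genotypes: Tt × Tt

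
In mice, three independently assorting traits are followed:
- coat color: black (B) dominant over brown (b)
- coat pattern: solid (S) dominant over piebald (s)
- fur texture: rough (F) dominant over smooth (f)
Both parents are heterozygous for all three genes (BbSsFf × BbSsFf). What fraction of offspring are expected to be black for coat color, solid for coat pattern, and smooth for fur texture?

Trihybrid cross: BbSsFf × BbSsFf
Each trait segregates independently with a 3:1 phenotypic ratio, so each gene contributes 3/4 (dominant) or 1/4 (recessive).
Target: black (coat color), solid (coat pattern), smooth (fur texture)
Probability = product of independent per-trait probabilities
= 3/4 × 3/4 × 1/4 = 9/64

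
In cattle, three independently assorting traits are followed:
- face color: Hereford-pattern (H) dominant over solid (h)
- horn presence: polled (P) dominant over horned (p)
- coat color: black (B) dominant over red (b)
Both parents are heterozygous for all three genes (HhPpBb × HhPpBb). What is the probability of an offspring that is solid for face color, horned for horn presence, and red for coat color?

Trihybrid cross: HhPpBb × HhPpBb
Each trait segregates independently with a 3:1 phenotypic ratio, so each gene contributes 3/4 (dominant) or 1/4 (recessive).
Target: solid (face color), horned (horn presence), red (coat color)
Probability = product of independent per-trait probabilities
= 1/4 × 1/4 × 1/4 = 1/64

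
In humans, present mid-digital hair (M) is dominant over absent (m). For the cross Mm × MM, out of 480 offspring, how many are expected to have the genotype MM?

Punnett square for Mm × MM:
Offspring genotypes: 2 MM, 2 Mm
Total offspring: 4
Count with target: 2
Probability: 2/4 = 1/2
Expected count = 1/2 × 480 = 240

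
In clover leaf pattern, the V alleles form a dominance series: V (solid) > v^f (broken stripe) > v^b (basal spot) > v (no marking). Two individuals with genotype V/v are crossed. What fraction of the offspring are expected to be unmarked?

Cross: V/v × V/v
Allele dominance: V > v^f > v^b > v
Offspring genotypes: 1 V/V, 2 V/v, 1 v/v
Phenotype counts: 3 solid, 1 unmarked
unmarked: 1 out of 4
Probability: 1/4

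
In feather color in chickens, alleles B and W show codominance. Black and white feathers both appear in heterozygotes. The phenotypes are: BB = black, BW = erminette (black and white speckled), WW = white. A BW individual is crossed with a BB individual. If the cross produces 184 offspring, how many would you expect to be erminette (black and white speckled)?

Punnett square for BW × BB:
Offspring genotypes: 2 BB, 2 BW
Phenotype counts: 2 black, 2 erminette (black and white speckled)
erminette (black and white speckled): 2 out of 4 → fraction 1/2
Expected count = 1/2 × 184 = 92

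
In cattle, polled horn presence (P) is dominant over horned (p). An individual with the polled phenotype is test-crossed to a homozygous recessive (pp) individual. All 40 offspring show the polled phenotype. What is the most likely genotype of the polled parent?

Test cross: ? × pp
All offspring are polled.
If the unknown parent were heterozygous (Pp), about half of 40 offspring would be horned; none are. The unknown parent is most likely homozygous dominant (PP).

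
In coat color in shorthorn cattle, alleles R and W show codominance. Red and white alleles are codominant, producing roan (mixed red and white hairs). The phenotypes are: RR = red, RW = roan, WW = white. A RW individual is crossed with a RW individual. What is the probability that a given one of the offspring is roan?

Punnett square for RW × RW:
Offspring genotypes: 1 RR, 2 RW, 1 WW
Phenotype counts: 1 red, 2 roan, 1 white
roan: 2 out of 4
Probability: 2/4 = 1/2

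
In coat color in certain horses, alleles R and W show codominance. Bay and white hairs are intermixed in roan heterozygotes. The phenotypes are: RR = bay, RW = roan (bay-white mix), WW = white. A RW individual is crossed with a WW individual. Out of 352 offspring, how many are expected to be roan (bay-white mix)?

Punnett square for RW × WW:
Offspring genotypes: 2 RW, 2 WW
Phenotype counts: 2 roan (bay-white mix), 2 white
roan (bay-white mix): 2 out of 4 → fraction 1/2
Expected count = 1/2 × 352 = 176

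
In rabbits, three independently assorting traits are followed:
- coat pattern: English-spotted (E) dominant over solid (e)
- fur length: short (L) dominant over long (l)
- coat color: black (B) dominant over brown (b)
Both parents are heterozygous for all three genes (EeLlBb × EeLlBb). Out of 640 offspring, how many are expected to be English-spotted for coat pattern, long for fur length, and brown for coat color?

Trihybrid cross: EeLlBb × EeLlBb
Each trait segregates independently with a 3:1 phenotypic ratio, so each gene contributes 3/4 (dominant) or 1/4 (recessive).
Target: English-spotted (coat pattern), long (fur length), brown (coat color)
Probability = product of independent per-trait probabilities
= 3/4 × 1/4 × 1/4 = 3/64
Expected count = 3/64 × 640 = 30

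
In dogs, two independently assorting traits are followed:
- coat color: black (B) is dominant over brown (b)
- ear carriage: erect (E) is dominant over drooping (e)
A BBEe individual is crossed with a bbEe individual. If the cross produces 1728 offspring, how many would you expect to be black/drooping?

Dihybrid cross BBEe × bbEe — consider each gene separately:
coat color: BB × bb → 4 Bb → 4 B_ (out of 4)
ear carriage: Ee × Ee → 1 EE, 2 Ee, 1 ee → 3 E_ : 1 ee (out of 4)
Combine (counts out of 4 × 4 = 16): black/erect (B_E_) = 4×3 = 12; black/drooping (B_ee) = 4×1 = 4
Phenotype counts (out of 16): 12 black/erect, 4 black/drooping
black/drooping: 4 out of 16 → fraction 1/4
Expected count = 1/4 × 1728 = 432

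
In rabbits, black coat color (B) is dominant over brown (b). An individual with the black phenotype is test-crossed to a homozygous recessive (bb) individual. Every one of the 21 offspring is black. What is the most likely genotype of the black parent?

Test cross: ? × bb
All offspring are black.
If the unknown parent were heterozygous (Bb), about half of 21 offspring would be brown; none are. The unknown parent is most likely homozygous dominant (BB).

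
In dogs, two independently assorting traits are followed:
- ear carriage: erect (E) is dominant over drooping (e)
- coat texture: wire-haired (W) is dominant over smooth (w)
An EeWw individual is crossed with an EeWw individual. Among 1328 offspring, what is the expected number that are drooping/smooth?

Dihybrid cross EeWw × EeWw — consider each gene separately:
ear carriage: Ee × Ee → 1 EE, 2 Ee, 1 ee → 3 E_ : 1 ee (out of 4)
coat texture: Ww × Ww → 1 WW, 2 Ww, 1 ww → 3 W_ : 1 ww (out of 4)
Combine (counts out of 4 × 4 = 16): erect/wire-haired (E_W_) = 3×3 = 9; erect/smooth (E_ww) = 3×1 = 3; drooping/wire-haired (eeW_) = 1×3 = 3; drooping/smooth (eeww) = 1×1 = 1
Phenotype counts (out of 16): 9 erect/wire-haired, 3 erect/smooth, 3 drooping/wire-haired, 1 drooping/smooth
drooping/smooth: 1 out of 16 → fraction 1/16
Expected count = 1/16 × 1328 = 83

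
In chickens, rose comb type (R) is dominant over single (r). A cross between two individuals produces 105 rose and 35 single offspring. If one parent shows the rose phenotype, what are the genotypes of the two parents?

Observed offspring: 105 rose, 35 single
The observed ratio simplifies to 3:1. Single (rr) offspring appear, so each parent must contribute one r allele. The parent stated to show rose carries R, so it is Rr. The other parent is then either Rr or rr: Rr × rr would give a 1:1 split, whereas Rr × Rr gives 3:1 — matching the data. So both parents are heterozygous (Rr × Rr).
Parent genotypes: Rr × Rr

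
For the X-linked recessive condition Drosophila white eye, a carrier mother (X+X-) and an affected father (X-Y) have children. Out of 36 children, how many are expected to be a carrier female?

Cross: X+X- × X-Y
Offspring: 1 X+X-, 1 X+Y, 1 X-X-, 1 X-Y
Probability of a carrier female: 1/4
Expected count = 1/4 × 36 = 9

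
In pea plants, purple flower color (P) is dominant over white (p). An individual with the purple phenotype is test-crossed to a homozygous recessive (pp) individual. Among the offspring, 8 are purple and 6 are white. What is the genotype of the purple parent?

Test cross: ? × pp
Offspring: 8 purple, 6 white — approximately 1:1.
A 1:1 ratio in a test cross indicates the unknown parent is heterozygous (Pp).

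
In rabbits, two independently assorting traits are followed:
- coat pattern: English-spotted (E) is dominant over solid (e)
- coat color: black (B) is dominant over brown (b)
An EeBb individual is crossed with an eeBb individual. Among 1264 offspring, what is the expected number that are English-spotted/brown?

Dihybrid cross EeBb × eeBb — consider each gene separately:
coat pattern: Ee × ee → 2 Ee, 2 ee → 2 E_ : 2 ee (out of 4)
coat color: Bb × Bb → 1 BB, 2 Bb, 1 bb → 3 B_ : 1 bb (out of 4)
Combine (counts out of 4 × 4 = 16): English-spotted/black (E_B_) = 2×3 = 6; English-spotted/brown (E_bb) = 2×1 = 2; solid/black (eeB_) = 2×3 = 6; solid/brown (eebb) = 2×1 = 2
Phenotype counts (out of 16): 6 English-spotted/black, 2 English-spotted/brown, 6 solid/black, 2 solid/brown
English-spotted/brown: 2 out of 16 → fraction 1/8
Expected count = 1/8 × 1264 = 158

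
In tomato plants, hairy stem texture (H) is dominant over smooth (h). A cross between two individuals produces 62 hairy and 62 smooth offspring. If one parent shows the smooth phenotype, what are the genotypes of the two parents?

Observed offspring: 62 hairy, 62 smooth
The observed ratio simplifies to 1:1. One parent shows smooth, so its genotype must be hh. A 1:1 offspring split requires the other parent to be heterozygous (Hh).
Parent genotypes: hh × Hh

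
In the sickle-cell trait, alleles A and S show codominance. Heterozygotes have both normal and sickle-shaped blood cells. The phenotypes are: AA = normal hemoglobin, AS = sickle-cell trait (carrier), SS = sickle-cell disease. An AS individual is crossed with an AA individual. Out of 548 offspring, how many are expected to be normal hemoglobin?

Punnett square for AS × AA:
Offspring genotypes: 2 AA, 2 AS
Phenotype counts: 2 normal hemoglobin, 2 sickle-cell trait (carrier)
normal hemoglobin: 2 out of 4 → fraction 1/2
Expected count = 1/2 × 548 = 274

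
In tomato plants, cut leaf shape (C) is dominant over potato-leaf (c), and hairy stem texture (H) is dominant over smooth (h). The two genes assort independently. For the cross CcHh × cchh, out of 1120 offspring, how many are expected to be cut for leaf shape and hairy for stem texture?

Dihybrid cross CcHh × cchh — consider each gene separately:
leaf shape: Cc × cc → 2 Cc, 2 cc → 2 C_ : 2 cc (out of 4)
stem texture: Hh × hh → 2 Hh, 2 hh → 2 H_ : 2 hh (out of 4)
Looking for: cut (C_) and hairy (H_)
P(cut) = 2/4, P(hairy) = 2/4
P(both) = 2/4 × 2/4 = 4/16 = 1/4
Expected count = 1/4 × 1120 = 280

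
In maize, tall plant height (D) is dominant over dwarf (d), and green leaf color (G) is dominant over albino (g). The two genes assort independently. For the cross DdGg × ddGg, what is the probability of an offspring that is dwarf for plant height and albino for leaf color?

Dihybrid cross DdGg × ddGg — consider each gene separately:
plant height: Dd × dd → 2 Dd, 2 dd → 2 D_ : 2 dd (out of 4)
leaf color: Gg × Gg → 1 GG, 2 Gg, 1 gg → 3 G_ : 1 gg (out of 4)
Looking for: dwarf (dd) and albino (gg)
P(dwarf) = 2/4, P(albino) = 1/4
P(both) = 2/4 × 1/4 = 2/16 = 1/8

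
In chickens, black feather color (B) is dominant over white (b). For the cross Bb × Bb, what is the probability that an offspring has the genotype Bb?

Punnett square for Bb × Bb:
Offspring genotypes: 1 BB, 2 Bb, 1 bb
Total offspring: 4
Count with target: 2
Probability: 2/4 = 1/2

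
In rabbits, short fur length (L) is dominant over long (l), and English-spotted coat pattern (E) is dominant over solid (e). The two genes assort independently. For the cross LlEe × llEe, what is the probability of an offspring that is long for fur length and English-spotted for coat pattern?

Dihybrid cross LlEe × llEe — consider each gene separately:
fur length: Ll × ll → 2 Ll, 2 ll → 2 L_ : 2 ll (out of 4)
coat pattern: Ee × Ee → 1 EE, 2 Ee, 1 ee → 3 E_ : 1 ee (out of 4)
Looking for: long (ll) and English-spotted (E_)
P(long) = 2/4, P(English-spotted) = 3/4
P(both) = 2/4 × 3/4 = 6/16 = 3/8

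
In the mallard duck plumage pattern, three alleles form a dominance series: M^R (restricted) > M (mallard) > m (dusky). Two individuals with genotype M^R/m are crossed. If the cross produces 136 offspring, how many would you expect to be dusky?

Cross: M^R/m × M^R/m
Allele dominance: M^R > M > m
Offspring genotypes: 1 M^R/M^R, 2 M^R/m, 1 m/m
Phenotype counts: 3 restricted, 1 dusky
dusky: 1 out of 4 → fraction 1/4
Expected count = 1/4 × 136 = 34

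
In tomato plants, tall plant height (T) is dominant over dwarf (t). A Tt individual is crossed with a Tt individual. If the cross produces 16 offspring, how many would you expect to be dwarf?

Punnett square for Tt × Tt:
Offspring genotypes: 1 TT, 2 Tt, 1 tt
tall: 3, dwarf: 1
dwarf: 1 out of 4 → fraction 1/4
Expected count = 1/4 × 16 = 4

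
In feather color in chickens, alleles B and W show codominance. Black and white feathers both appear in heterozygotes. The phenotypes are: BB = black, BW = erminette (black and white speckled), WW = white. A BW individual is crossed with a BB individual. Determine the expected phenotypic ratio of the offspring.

Punnett square for BW × BB:
Offspring genotypes: 2 BB, 2 BW
Phenotype counts: 2 black, 2 erminette (black and white speckled)
Ratio: 1 black : 1 erminette (black and white speckled)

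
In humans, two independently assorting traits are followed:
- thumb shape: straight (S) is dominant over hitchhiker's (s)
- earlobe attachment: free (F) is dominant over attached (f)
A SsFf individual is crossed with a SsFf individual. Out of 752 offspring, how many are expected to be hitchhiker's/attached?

Dihybrid cross SsFf × SsFf — consider each gene separately:
thumb shape: Ss × Ss → 1 SS, 2 Ss, 1 ss → 3 S_ : 1 ss (out of 4)
earlobe attachment: Ff × Ff → 1 FF, 2 Ff, 1 ff → 3 F_ : 1 ff (out of 4)
Combine (counts out of 4 × 4 = 16): straight/free (S_F_) = 3×3 = 9; straight/attached (S_ff) = 3×1 = 3; hitchhiker's/free (ssF_) = 1×3 = 3; hitchhiker's/attached (ssff) = 1×1 = 1
Phenotype counts (out of 16): 9 straight/free, 3 straight/attached, 3 hitchhiker's/free, 1 hitchhiker's/attached
hitchhiker's/attached: 1 out of 16 → fraction 1/16
Expected count = 1/16 × 752 = 47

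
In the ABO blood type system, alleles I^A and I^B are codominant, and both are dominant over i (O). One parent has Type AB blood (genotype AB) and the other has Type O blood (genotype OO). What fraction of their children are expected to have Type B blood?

Cross: AB × OO
Possible offspring genotypes: 2 AO, 2 BO
Blood type counts: 2 Type A, 2 Type B
Probability of Type B: 2/4 = 1/2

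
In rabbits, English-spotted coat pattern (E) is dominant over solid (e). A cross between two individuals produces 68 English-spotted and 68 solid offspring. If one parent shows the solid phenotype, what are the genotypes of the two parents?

Observed offspring: 68 English-spotted, 68 solid
The observed ratio simplifies to 1:1. One parent shows solid, so its genotype must be ee. A 1:1 offspring split requires the other parent to be heterozygous (Ee).
Parent genotypes: ee × Ee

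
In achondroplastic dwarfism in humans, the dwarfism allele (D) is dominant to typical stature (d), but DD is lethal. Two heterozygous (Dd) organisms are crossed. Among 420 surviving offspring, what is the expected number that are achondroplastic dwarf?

Cross: Dd × Dd
Punnett square offspring (before lethality): 1 DD, 2 Dd, 1 dd
The DD genotype is lethal (embryos die); surviving offspring: 2 Dd, 1 dd
achondroplastic dwarf: 2 out of 3 → fraction 2/3
Expected count = 2/3 × 420 = 280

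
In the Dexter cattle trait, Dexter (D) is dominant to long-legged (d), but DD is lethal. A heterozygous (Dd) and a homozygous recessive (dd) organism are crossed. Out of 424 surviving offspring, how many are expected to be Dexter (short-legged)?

Cross: Dd × dd
Punnett square offspring (before lethality): 2 Dd, 2 dd
No DD offspring are produced in this cross.
Dexter (short-legged): 2 out of 4 → fraction 1/2
Expected count = 1/2 × 424 = 212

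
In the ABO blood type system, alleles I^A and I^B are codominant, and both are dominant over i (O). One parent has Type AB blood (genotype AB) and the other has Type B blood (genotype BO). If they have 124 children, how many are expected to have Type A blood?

Cross: AB × BO
Possible offspring genotypes: 1 AB, 1 AO, 1 BB, 1 BO
Blood type counts: 1 Type AB, 1 Type A, 2 Type B
Probability of Type A: 1/4
Expected count = 1/4 × 124 = 31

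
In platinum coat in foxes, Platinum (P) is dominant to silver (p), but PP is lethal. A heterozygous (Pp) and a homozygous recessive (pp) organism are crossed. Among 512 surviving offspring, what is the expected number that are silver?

Cross: Pp × pp
Punnett square offspring (before lethality): 2 Pp, 2 pp
No PP offspring are produced in this cross.
silver: 2 out of 4 → fraction 1/2
Expected count = 1/2 × 512 = 256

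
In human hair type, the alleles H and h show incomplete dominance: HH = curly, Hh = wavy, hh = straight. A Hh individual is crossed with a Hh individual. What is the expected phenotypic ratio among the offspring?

Punnett square for Hh × Hh:
Offspring genotypes: 1 HH, 2 Hh, 1 hh
Phenotype counts: 1 curly, 2 wavy, 1 straight
Ratio: 1 curly : 2 wavy : 1 straight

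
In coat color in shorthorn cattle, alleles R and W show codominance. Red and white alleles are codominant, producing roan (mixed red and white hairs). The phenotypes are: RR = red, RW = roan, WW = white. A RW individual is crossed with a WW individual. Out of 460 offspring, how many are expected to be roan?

Punnett square for RW × WW:
Offspring genotypes: 2 RW, 2 WW
Phenotype counts: 2 roan, 2 white
roan: 2 out of 4 → fraction 1/2
Expected count = 1/2 × 460 = 230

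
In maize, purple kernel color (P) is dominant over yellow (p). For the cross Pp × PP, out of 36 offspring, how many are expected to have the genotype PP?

Punnett square for Pp × PP:
Offspring genotypes: 2 PP, 2 Pp
Total offspring: 4
Count with target: 2
Probability: 2/4 = 1/2
Expected count = 1/2 × 36 = 18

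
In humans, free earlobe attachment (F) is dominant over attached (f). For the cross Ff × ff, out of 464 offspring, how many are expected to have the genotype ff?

Punnett square for Ff × ff:
Offspring genotypes: 2 Ff, 2 ff
Total offspring: 4
Count with target: 2
Probability: 2/4 = 1/2
Expected count = 1/2 × 464 = 232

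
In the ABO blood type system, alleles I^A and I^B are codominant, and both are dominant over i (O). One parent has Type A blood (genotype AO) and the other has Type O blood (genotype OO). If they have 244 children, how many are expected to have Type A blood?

Cross: AO × OO
Possible offspring genotypes: 2 AO, 2 OO
Blood type counts: 2 Type A, 2 Type O
Probability of Type A: 2/4 = 1/2
Expected count = 1/2 × 244 = 122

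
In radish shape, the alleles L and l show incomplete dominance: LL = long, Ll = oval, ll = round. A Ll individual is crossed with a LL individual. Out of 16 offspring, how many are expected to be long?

Punnett square for Ll × LL:
Offspring genotypes: 2 LL, 2 Ll
Phenotype counts: 2 long, 2 oval
long: 2 out of 4 → fraction 1/2
Expected count = 1/2 × 16 = 8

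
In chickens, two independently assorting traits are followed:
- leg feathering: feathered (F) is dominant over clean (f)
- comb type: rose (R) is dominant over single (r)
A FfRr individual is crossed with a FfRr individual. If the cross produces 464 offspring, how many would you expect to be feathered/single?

Dihybrid cross FfRr × FfRr — consider each gene separately:
leg feathering: Ff × Ff → 1 FF, 2 Ff, 1 ff → 3 F_ : 1 ff (out of 4)
comb type: Rr × Rr → 1 RR, 2 Rr, 1 rr → 3 R_ : 1 rr (out of 4)
Combine (counts out of 4 × 4 = 16): feathered/rose (F_R_) = 3×3 = 9; feathered/single (F_rr) = 3×1 = 3; clean/rose (ffR_) = 1×3 = 3; clean/single (ffrr) = 1×1 = 1
Phenotype counts (out of 16): 9 feathered/rose, 3 feathered/single, 3 clean/rose, 1 clean/single
feathered/single: 3 out of 16 → fraction 3/16
Expected count = 3/16 × 464 = 87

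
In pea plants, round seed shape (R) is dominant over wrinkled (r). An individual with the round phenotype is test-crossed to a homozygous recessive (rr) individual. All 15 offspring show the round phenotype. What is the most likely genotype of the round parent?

Test cross: ? × rr
All offspring are round.
If the unknown parent were heterozygous (Rr), about half of 15 offspring would be wrinkled; none are. The unknown parent is most likely homozygous dominant (RR).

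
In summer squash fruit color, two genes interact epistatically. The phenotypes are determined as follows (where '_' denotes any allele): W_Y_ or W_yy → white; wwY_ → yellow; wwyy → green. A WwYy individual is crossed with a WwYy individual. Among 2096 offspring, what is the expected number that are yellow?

Cross: WwYy × WwYy — consider each gene separately:
W gene: Ww × Ww → 1 WW, 2 Ww, 1 ww → 3 W_ : 1 ww (out of 4)
Y gene: Yy × Yy → 1 YY, 2 Yy, 1 yy → 3 Y_ : 1 yy (out of 4)
Genotype classes (out of 4 × 4 = 16): W_Y_ = 3×3 = 9; W_yy = 3×1 = 3; wwY_ = 1×3 = 3; wwyy = 1×1 = 1
Apply the phenotype rules: W_Y_ (9) + W_yy (3) → white; wwY_ (3) → yellow; wwyy (1) → green
Phenotype counts (out of 16): 12 white, 3 yellow, 1 green
yellow: 3 out of 16 → fraction 3/16
Expected count = 3/16 × 2096 = 393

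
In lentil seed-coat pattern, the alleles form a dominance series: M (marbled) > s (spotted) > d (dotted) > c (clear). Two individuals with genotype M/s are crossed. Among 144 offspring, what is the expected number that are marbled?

Cross: M/s × M/s
Allele dominance: M > s > d > c
Offspring genotypes: 1 M/M, 2 M/s, 1 s/s
Phenotype counts: 3 marbled, 1 spotted
marbled: 3 out of 4 → fraction 3/4
Expected count = 3/4 × 144 = 108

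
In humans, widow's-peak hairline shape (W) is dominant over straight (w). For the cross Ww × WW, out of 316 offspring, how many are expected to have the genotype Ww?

Punnett square for Ww × WW:
Offspring genotypes: 2 WW, 2 Ww
Total offspring: 4
Count with target: 2
Probability: 2/4 = 1/2
Expected count = 1/2 × 316 = 158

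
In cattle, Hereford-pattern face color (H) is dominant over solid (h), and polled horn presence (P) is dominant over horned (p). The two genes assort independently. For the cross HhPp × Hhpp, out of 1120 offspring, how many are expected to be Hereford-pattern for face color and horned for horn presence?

Dihybrid cross HhPp × Hhpp — consider each gene separately:
face color: Hh × Hh → 1 HH, 2 Hh, 1 hh → 3 H_ : 1 hh (out of 4)
horn presence: Pp × pp → 2 Pp, 2 pp → 2 P_ : 2 pp (out of 4)
Looking for: Hereford-pattern (H_) and horned (pp)
P(Hereford-pattern) = 3/4, P(horned) = 2/4
P(both) = 3/4 × 2/4 = 6/16 = 3/8
Expected count = 3/8 × 1120 = 420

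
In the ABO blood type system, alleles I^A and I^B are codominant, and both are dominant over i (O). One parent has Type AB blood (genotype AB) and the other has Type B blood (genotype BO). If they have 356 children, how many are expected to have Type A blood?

Cross: AB × BO
Possible offspring genotypes: 1 AB, 1 AO, 1 BB, 1 BO
Blood type counts: 1 Type AB, 1 Type A, 2 Type B
Probability of Type A: 1/4
Expected count = 1/4 × 356 = 89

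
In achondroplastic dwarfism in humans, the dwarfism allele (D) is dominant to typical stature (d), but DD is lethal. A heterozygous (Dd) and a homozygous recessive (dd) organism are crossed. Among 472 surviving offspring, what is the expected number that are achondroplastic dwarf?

Cross: Dd × dd
Punnett square offspring (before lethality): 2 Dd, 2 dd
No DD offspring are produced in this cross.
achondroplastic dwarf: 2 out of 4 → fraction 1/2
Expected count = 1/2 × 472 = 236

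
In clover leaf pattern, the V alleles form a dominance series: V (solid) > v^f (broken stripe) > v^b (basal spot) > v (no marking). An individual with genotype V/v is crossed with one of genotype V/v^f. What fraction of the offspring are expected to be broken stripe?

Cross: V/v × V/v^f
Allele dominance: V > v^f > v^b > v
Offspring genotypes: 1 V/V, 1 V/v^f, 1 V/v, 1 v^f/v
Phenotype counts: 3 solid, 1 broken stripe
broken stripe: 1 out of 4
Probability: 1/4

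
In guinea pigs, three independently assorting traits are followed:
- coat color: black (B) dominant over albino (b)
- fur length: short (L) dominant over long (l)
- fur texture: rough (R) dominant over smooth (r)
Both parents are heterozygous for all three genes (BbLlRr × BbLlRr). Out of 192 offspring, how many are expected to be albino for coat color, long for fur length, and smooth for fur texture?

Trihybrid cross: BbLlRr × BbLlRr
Each trait segregates independently with a 3:1 phenotypic ratio, so each gene contributes 3/4 (dominant) or 1/4 (recessive).
Target: albino (coat color), long (fur length), smooth (fur texture)
Probability = product of independent per-trait probabilities
= 1/4 × 1/4 × 1/4 = 1/64
Expected count = 1/64 × 192 = 3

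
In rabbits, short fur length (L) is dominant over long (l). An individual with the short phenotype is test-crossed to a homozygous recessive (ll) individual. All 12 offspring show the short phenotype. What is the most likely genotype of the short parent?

Test cross: ? × ll
All offspring are short.
If the unknown parent were heterozygous (Ll), about half of 12 offspring would be long; none are. The unknown parent is most likely homozygous dominant (LL).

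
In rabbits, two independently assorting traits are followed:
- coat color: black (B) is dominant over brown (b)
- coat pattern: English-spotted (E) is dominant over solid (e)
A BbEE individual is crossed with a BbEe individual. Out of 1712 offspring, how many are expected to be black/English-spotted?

Dihybrid cross BbEE × BbEe — consider each gene separately:
coat color: Bb × Bb → 1 BB, 2 Bb, 1 bb → 3 B_ : 1 bb (out of 4)
coat pattern: EE × Ee → 2 EE, 2 Ee → 4 E_ (out of 4)
Combine (counts out of 4 × 4 = 16): black/English-spotted (B_E_) = 3×4 = 12; brown/English-spotted (bbE_) = 1×4 = 4
Phenotype counts (out of 16): 12 black/English-spotted, 4 brown/English-spotted
black/English-spotted: 12 out of 16 → fraction 3/4
Expected count = 3/4 × 1712 = 1284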